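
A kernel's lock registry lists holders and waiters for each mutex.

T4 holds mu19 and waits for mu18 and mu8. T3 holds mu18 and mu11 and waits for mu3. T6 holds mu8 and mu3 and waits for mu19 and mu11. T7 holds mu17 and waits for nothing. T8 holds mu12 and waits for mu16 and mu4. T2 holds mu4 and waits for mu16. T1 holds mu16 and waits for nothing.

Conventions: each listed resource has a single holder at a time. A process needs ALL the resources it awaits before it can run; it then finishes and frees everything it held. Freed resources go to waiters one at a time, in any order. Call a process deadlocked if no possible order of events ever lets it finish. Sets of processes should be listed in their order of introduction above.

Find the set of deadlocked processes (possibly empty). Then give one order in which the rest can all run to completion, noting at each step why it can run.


Deadlocked set: T4, T3 and T6.
Key observation: the knot is the closed ring of waits T4 -> T3 -> T6 -> T4; no other process is dragged down with it.
The rest can finish in the order T1, T2, T8, T7.
Verifying each step:
  T1: no waits; runs immediately, freeing mu16
  T2: everything it awaited (mu16) is free; runs, freeing mu4
  T8: everything it awaited (mu16 and mu4) is free; runs, freeing mu12
  T7: no waits; runs immediately, freeing mu17


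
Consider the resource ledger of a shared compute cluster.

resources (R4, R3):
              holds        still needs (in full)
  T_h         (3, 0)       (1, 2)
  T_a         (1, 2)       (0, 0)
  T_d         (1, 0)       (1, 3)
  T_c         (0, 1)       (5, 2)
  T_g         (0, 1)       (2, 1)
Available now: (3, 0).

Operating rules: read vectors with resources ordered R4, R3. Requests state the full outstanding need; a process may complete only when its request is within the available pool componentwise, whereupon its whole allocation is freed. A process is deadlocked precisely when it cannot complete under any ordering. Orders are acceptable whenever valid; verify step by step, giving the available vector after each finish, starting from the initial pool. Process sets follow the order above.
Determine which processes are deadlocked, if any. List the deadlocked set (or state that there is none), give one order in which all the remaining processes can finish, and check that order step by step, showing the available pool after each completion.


Nothing here is deadlocked.
Key observation: the pool covers T_a at once, and every later process fits after earlier releases.
The rest can finish in the order T_a, T_h, T_c, T_d, T_g. Walking it through:
  pool = (3, 0)
  T_a needs (0, 0) <= (3, 0) -> finishes; pool += (1, 2) = (4, 2)
  T_h needs (1, 2) <= (4, 2) -> finishes; pool += (3, 0) = (7, 2)
  T_c needs (5, 2) <= (7, 2) -> finishes; pool += (0, 1) = (7, 3)
  T_d needs (1, 3) <= (7, 3) -> finishes; pool += (1, 0) = (8, 3)
  T_g needs (2, 1) <= (8, 3) -> finishes; pool += (0, 1) = (8, 4)


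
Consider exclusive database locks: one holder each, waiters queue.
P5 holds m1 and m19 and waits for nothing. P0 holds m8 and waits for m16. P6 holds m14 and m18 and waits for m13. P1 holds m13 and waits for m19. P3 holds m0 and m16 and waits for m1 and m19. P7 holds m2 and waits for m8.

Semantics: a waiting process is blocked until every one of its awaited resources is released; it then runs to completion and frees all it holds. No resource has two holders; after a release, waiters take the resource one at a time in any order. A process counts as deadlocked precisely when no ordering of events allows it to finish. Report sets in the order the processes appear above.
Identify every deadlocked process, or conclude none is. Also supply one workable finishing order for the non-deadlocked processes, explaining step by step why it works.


The deadlocked set is empty.
Key observation: although several processes wait, no cycle exists — each chain bottoms out at a free runner.
The rest can finish in the order P5, P1, P3, P0, P6, P7.
Walking it through:
  P5: no waits; runs immediately, freeing m1 and m19
  run P1 (all its waits — m19 — are resolved); releases m13
  run P3 (all its waits — m1 and m19 — are resolved); releases m0 and m16
  run P0 (all its waits — m16 — are resolved); releases m8
  run P6 (all its waits — m13 — are resolved); releases m14 and m18
  run P7 (all its waits — m8 — are resolved); releases m2


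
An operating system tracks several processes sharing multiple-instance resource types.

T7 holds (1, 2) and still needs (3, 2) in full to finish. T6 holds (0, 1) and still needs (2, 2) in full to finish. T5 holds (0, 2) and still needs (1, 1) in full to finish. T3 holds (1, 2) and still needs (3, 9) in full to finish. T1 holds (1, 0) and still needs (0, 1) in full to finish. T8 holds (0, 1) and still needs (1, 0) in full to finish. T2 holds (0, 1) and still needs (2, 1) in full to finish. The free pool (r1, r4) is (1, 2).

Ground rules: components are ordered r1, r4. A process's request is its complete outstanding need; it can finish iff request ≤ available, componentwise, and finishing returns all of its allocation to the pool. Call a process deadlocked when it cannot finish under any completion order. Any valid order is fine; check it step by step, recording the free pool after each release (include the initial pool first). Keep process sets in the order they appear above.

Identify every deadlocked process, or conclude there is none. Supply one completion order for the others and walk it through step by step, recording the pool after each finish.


The deadlocked set is T7 and T3.
Key observation: r1 is the bottleneck — with T1, T2, T8, T5, T6 done the pool holds (2, 7), short of every remaining need.
A valid finishing order for the others: T1, T2, T8, T5, T6. Check, step by step:
  pool = (1, 2)
  run T1 (needs (0, 1), free (1, 2)); after release of (1, 0) the pool is (2, 2)
  run T2 (needs (2, 1), free (2, 2)); after release of (0, 1) the pool is (2, 3)
  run T8 (needs (1, 0), free (2, 3)); after release of (0, 1) the pool is (2, 4)
  run T5 (needs (1, 1), free (2, 4)); after release of (0, 2) the pool is (2, 6)
  run T6 (needs (2, 2), free (2, 6)); after release of (0, 1) the pool is (2, 7)
The blocked processes can never fit:
  blocked: T7 wants (3, 2), pool (2, 7) — not enough r1
  blocked: T3 wants (3, 9), pool (2, 7) — not enough r1 and r4


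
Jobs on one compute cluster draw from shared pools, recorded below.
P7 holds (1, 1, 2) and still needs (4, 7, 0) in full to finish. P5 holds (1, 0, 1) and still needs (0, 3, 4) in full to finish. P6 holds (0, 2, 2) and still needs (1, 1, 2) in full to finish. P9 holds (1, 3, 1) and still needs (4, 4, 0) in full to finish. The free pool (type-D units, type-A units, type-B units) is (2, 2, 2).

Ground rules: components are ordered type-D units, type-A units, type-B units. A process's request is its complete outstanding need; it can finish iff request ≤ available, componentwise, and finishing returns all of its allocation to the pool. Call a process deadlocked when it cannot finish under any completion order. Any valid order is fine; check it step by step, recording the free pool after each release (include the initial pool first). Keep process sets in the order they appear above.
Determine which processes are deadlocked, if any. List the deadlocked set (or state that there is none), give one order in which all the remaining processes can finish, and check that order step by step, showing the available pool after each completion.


Deadlocked set: P7 and P9.
Key observation: the wall is type-D units: completing P6, P5 brings the pool only to (3, 4, 5), and all the rest need more.
A valid finishing order for the others: P6, P5. Walking it through:
  pool = (2, 2, 2)
  P6: need (1, 1, 2) fits (2, 2, 2); releases (0, 2, 2), pool now (2, 4, 4)
  P5: need (0, 3, 4) fits (2, 4, 4); releases (1, 0, 1), pool now (3, 4, 5)
The stuck group stays short no matter what:
  P7 still needs (4, 7, 0) but only (3, 4, 5) is free — short on type-D units and type-A units
  P9 still needs (4, 4, 0) but only (3, 4, 5) is free — short on type-D units


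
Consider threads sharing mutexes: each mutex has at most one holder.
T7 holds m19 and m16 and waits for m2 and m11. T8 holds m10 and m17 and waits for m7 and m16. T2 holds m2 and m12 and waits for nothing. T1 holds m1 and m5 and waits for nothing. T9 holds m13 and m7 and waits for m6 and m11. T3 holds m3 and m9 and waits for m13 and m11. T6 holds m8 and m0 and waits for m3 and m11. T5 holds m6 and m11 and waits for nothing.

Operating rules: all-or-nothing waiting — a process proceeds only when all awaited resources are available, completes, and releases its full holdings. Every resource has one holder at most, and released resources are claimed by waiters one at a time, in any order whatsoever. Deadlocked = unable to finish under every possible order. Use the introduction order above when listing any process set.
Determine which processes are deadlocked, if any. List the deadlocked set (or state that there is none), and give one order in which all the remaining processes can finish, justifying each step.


Nothing here is deadlocked.
Key observation: all waits point, directly or indirectly, at processes that can finish, so nothing is permanently blocked.
A valid finishing order for the others: T2, T5, T9, T3, T7, T8, T6, T1.
Check, step by step:
  T2: no waits; runs immediately, freeing m2 and m12
  T5: no waits; runs immediately, freeing m6 and m11
  T9 waits on m6 and m11 — all released -> runs and releases m13 and m7
  T3 waits on m13 and m11 — all released -> runs and releases m3 and m9
  T7 waits on m2 and m11 — all released -> runs and releases m19 and m16
  T8 waits on m7 and m16 — all released -> runs and releases m10 and m17
  T6 waits on m3 and m11 — all released -> runs and releases m8 and m0
  T1: no waits; runs immediately, freeing m1 and m5


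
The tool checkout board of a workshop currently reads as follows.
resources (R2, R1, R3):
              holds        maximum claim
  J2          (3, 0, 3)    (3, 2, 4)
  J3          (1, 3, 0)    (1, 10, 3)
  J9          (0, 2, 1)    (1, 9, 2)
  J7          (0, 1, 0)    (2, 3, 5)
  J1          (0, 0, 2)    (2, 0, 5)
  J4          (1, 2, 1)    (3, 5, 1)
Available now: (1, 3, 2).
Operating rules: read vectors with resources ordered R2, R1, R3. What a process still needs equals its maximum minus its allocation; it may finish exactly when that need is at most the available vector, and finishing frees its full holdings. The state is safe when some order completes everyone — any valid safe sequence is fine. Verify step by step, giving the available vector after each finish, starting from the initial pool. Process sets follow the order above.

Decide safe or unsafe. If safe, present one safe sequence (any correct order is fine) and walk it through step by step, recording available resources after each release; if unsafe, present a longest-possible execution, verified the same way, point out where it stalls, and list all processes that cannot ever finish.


UNSAFE.
Key observation: the pool after J2, J1, J4, J7 is (5, 6, 8); every surviving request exceeds it in R1, so progress ends there.
The run J2, J1, J4, J7 cannot be extended any further. Step-by-step check:
  pool = (1, 3, 2)
  J2 needs (0, 2, 1) <= (1, 3, 2) -> finishes; pool += (3, 0, 3) = (4, 3, 5)
  J1 needs (2, 0, 3) <= (4, 3, 5) -> finishes; pool += (0, 0, 2) = (4, 3, 7)
  J4 needs (2, 3, 0) <= (4, 3, 7) -> finishes; pool += (1, 2, 1) = (5, 5, 8)
  J7 needs (2, 2, 5) <= (5, 5, 8) -> finishes; pool += (0, 1, 0) = (5, 6, 8)
  blocked: J3 wants (0, 7, 3), pool (5, 6, 8) — not enough R1
  blocked: J9 wants (1, 7, 1), pool (5, 6, 8) — not enough R1
Processes that can never finish: J3 and J9.


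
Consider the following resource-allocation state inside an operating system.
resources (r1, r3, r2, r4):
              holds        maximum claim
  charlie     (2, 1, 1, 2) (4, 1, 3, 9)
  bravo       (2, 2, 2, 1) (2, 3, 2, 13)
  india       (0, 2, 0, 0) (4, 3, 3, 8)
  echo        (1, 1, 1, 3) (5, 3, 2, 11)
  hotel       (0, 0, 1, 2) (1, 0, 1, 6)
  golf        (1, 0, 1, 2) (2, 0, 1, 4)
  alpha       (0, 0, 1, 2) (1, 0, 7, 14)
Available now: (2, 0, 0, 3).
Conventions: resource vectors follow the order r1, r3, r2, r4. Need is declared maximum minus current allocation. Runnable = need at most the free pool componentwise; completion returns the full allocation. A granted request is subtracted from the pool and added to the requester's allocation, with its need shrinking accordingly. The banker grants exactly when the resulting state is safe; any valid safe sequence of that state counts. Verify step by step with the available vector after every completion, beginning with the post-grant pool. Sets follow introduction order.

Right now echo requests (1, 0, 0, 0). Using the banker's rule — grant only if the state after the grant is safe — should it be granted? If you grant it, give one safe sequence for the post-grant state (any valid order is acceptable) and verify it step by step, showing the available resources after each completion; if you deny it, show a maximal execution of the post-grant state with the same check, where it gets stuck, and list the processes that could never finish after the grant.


GRANT: granting preserves safety; a valid post-grant sequence is golf, hotel, charlie, india, echo, bravo, alpha.
Key observation: with (1, 0, 0, 3) left after the transfer, golf can run at once — the state stays safe.
Step-by-step check of the post-grant state:
  pool = (1, 0, 0, 3)
  run golf (needs (1, 0, 0, 2), free (1, 0, 0, 3)); after release of (1, 0, 1, 2) the pool is (2, 0, 1, 5)
  run hotel (needs (1, 0, 0, 4), free (2, 0, 1, 5)); after release of (0, 0, 1, 2) the pool is (2, 0, 2, 7)
  run charlie (needs (2, 0, 2, 7), free (2, 0, 2, 7)); after release of (2, 1, 1, 2) the pool is (4, 1, 3, 9)
  run india (needs (4, 1, 3, 8), free (4, 1, 3, 9)); after release of (0, 2, 0, 0) the pool is (4, 3, 3, 9)
  run echo (needs (3, 2, 1, 8), free (4, 3, 3, 9)); after release of (2, 1, 1, 3) the pool is (6, 4, 4, 12)
  run bravo (needs (0, 1, 0, 12), free (6, 4, 4, 12)); after release of (2, 2, 2, 1) the pool is (8, 6, 6, 13)
  run alpha (needs (1, 0, 6, 12), free (8, 6, 6, 13)); after release of (0, 0, 1, 2) the pool is (8, 6, 7, 15)


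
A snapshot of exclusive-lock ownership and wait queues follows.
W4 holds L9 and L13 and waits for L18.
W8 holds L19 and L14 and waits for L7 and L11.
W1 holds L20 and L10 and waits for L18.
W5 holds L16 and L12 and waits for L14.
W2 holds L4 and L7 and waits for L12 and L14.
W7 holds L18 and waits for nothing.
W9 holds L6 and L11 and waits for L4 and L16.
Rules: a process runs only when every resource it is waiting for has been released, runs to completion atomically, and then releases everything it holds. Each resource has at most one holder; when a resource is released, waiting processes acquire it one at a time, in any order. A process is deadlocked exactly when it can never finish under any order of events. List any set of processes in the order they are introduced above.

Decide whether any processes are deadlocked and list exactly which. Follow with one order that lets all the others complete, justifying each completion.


Deadlocked: W8, W5, W2 and W9.
Key observation: the wait chain closes on itself along W8 -> W2 -> W8; W5 and W9 are caught in further circular waits.
The rest can finish in the order W7, W4, W1.
Step-by-step check:
  W7: no waits; runs immediately, freeing L18
  run W4 (all its waits — L18 — are resolved); releases L9 and L13
  run W1 (all its waits — L18 — are resolved); releases L20 and L10


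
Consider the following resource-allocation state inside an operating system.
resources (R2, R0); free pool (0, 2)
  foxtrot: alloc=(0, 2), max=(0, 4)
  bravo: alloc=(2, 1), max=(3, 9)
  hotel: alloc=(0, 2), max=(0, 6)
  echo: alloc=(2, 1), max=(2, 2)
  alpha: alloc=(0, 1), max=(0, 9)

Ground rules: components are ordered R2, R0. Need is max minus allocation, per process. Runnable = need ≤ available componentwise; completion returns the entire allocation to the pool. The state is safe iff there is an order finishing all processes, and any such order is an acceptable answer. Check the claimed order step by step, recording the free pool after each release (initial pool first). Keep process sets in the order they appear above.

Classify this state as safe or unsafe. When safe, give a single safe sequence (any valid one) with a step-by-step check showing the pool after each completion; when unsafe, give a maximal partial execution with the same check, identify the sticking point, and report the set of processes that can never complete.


The state is UNSAFE.
Key observation: the wall is R0: completing foxtrot, echo, hotel brings the pool only to (2, 7), and all the rest need more.
Going as far as possible: foxtrot, echo, hotel; after that, nothing fits. Walking it through:
  pool = (0, 2)
  run foxtrot (needs (0, 2), free (0, 2)); after release of (0, 2) the pool is (0, 4)
  run echo (needs (0, 1), free (0, 4)); after release of (2, 1) the pool is (2, 5)
  run hotel (needs (0, 4), free (2, 5)); after release of (0, 2) the pool is (2, 7)
  bravo still needs (1, 8) but only (2, 7) is free — short on R0
  alpha still needs (0, 8) but only (2, 7) is free — short on R0
Processes that can never finish: bravo and alpha.


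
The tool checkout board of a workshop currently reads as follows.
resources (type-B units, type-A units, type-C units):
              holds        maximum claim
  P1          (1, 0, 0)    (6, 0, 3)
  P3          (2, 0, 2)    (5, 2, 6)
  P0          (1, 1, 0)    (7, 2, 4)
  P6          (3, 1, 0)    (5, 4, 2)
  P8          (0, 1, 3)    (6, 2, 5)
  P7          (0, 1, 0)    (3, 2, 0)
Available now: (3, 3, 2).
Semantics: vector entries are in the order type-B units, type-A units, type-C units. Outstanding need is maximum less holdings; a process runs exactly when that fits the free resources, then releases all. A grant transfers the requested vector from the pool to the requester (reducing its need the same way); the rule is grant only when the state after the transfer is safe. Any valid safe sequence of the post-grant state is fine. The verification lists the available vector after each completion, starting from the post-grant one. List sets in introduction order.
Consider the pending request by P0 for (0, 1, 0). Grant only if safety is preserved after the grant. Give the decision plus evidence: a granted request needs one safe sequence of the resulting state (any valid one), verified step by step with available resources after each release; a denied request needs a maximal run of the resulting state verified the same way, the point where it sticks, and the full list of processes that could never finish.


GRANT: granting preserves safety; a valid post-grant sequence is P7, P6, P8, P1, P3, P0.
Key observation: the grant leaves (3, 2, 2) free — enough for P7, whose release restarts the cascade.
Verifying the post-grant state step by step:
  pool = (3, 2, 2)
  run P7 (needs (3, 1, 0), free (3, 2, 2)); after release of (0, 1, 0) the pool is (3, 3, 2)
  run P6 (needs (2, 3, 2), free (3, 3, 2)); after release of (3, 1, 0) the pool is (6, 4, 2)
  run P8 (needs (6, 1, 2), free (6, 4, 2)); after release of (0, 1, 3) the pool is (6, 5, 5)
  run P1 (needs (5, 0, 3), free (6, 5, 5)); after release of (1, 0, 0) the pool is (7, 5, 5)
  run P3 (needs (3, 2, 4), free (7, 5, 5)); after release of (2, 0, 2) the pool is (9, 5, 7)
  run P0 (needs (6, 0, 4), free (9, 5, 7)); after release of (1, 2, 0) the pool is (10, 7, 7)


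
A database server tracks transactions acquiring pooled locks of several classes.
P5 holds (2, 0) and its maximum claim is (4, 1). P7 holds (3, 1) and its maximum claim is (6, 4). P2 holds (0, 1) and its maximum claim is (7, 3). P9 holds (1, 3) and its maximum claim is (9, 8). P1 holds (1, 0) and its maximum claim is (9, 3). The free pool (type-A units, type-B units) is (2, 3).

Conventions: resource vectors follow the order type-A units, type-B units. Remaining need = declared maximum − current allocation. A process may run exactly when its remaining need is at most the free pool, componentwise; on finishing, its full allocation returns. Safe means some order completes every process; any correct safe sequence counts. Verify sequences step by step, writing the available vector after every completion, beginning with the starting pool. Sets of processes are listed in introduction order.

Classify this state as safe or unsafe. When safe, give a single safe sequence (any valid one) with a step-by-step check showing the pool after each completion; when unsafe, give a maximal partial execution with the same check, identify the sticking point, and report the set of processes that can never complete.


UNSAFE — no complete ordering exists.
Key observation: once P5, P7, P2 finish, the pool peaks at (7, 5) — and every remaining process still needs more type-A units than that.
A maximal execution: P5, P7, P2 — then nothing else fits. Step-by-step check:
  pool = (2, 3)
  P5 needs (2, 1) <= (2, 3) -> finishes; pool += (2, 0) = (4, 3)
  P7 needs (3, 3) <= (4, 3) -> finishes; pool += (3, 1) = (7, 4)
  P2 needs (7, 2) <= (7, 4) -> finishes; pool += (0, 1) = (7, 5)
  blocked: P9 wants (8, 5), pool (7, 5) — not enough type-A units
  blocked: P1 wants (8, 3), pool (7, 5) — not enough type-A units
Never able to finish: P9 and P1.


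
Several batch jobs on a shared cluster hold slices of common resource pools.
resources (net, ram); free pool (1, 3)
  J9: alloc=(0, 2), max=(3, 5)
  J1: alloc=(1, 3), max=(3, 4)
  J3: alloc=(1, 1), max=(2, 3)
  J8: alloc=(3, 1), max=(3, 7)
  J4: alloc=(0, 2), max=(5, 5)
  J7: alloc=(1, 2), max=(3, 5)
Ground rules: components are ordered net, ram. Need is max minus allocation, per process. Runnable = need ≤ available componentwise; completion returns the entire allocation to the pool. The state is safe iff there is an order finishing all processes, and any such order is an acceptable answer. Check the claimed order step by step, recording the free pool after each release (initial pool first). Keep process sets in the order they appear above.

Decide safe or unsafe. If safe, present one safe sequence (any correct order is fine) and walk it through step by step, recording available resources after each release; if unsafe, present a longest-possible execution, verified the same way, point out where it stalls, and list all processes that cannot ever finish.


SAFE. One safe sequence: J3, J7, J1, J8, J4, J9.
Key observation: J3 marks the first exact bind of the order: its need (1, 2) fits the free (1, 3) with zero slack on a requested resource.
Step-by-step check:
  pool = (1, 3)
  run J3 (needs (1, 2), free (1, 3)); after release of (1, 1) the pool is (2, 4)
  run J7 (needs (2, 3), free (2, 4)); after release of (1, 2) the pool is (3, 6)
  run J1 (needs (2, 1), free (3, 6)); after release of (1, 3) the pool is (4, 9)
  run J8 (needs (0, 6), free (4, 9)); after release of (3, 1) the pool is (7, 10)
  run J4 (needs (5, 3), free (7, 10)); after release of (0, 2) the pool is (7, 12)
  run J9 (needs (3, 3), free (7, 12)); after release of (0, 2) the pool is (7, 14)


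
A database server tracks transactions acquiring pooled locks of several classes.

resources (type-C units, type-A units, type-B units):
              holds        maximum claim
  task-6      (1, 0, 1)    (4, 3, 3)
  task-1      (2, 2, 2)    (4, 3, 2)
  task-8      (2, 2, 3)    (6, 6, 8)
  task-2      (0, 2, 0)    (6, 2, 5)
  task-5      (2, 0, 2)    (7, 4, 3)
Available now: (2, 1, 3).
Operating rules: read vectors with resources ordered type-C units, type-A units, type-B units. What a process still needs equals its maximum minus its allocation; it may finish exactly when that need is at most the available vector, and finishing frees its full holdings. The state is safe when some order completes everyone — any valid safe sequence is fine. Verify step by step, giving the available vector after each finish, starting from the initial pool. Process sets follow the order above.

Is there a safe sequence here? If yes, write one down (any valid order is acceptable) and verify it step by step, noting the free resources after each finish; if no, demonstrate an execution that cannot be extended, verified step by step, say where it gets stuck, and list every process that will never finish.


UNSAFE.
Key observation: after task-1, task-6 the pool peaks at (5, 3, 6), and each blocked process is short somewhere: task-8 on type-A units; task-2 on type-C units; task-5 on type-A units.
Going as far as possible: task-1, task-6; after that, nothing fits. Verifying each step:
  pool = (2, 1, 3)
  task-1 needs (2, 1, 0) <= (2, 1, 3) -> finishes; pool += (2, 2, 2) = (4, 3, 5)
  task-6 needs (3, 3, 2) <= (4, 3, 5) -> finishes; pool += (1, 0, 1) = (5, 3, 6)
  task-8 cannot run: need (4, 4, 5) vs free (5, 3, 6) (insufficient type-A units)
  task-2 cannot run: need (6, 0, 5) vs free (5, 3, 6) (insufficient type-C units)
  task-5 cannot run: need (5, 4, 1) vs free (5, 3, 6) (insufficient type-A units)
Permanently blocked: task-8, task-2 and task-5.


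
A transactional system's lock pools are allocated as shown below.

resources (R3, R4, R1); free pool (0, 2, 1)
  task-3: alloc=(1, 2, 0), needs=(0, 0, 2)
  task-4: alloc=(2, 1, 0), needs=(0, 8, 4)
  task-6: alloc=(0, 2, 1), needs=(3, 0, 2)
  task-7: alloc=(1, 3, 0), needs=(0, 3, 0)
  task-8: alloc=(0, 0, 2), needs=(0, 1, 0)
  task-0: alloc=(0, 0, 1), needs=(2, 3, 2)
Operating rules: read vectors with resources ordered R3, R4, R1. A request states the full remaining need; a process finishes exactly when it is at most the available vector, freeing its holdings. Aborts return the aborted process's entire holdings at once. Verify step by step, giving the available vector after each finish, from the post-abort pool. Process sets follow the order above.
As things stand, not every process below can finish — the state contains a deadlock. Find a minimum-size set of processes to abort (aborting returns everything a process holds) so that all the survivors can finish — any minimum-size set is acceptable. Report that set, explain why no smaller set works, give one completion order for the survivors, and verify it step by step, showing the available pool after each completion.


Minimum abort set: task-6.
Key observation: aborting task-6 returns (0, 2, 1), and task-4 — hopeless before — runs at step 5 with the returned capacity in the pool.
No smaller set exists: with zero aborts the deadlock remains.
The survivors complete as task-7, task-3, task-0, task-8, task-4. Check, step by step (starting from the post-abort pool):
  pool = (0, 4, 2)
  task-7 needs (0, 3, 0) <= (0, 4, 2) -> finishes; pool += (1, 3, 0) = (1, 7, 2)
  task-3 needs (0, 0, 2) <= (1, 7, 2) -> finishes; pool += (1, 2, 0) = (2, 9, 2)
  task-0 needs (2, 3, 2) <= (2, 9, 2) -> finishes; pool += (0, 0, 1) = (2, 9, 3)
  task-8 needs (0, 1, 0) <= (2, 9, 3) -> finishes; pool += (0, 0, 2) = (2, 9, 5)
  task-4 needs (0, 8, 4) <= (2, 9, 5) -> finishes; pool += (2, 1, 0) = (4, 10, 5)


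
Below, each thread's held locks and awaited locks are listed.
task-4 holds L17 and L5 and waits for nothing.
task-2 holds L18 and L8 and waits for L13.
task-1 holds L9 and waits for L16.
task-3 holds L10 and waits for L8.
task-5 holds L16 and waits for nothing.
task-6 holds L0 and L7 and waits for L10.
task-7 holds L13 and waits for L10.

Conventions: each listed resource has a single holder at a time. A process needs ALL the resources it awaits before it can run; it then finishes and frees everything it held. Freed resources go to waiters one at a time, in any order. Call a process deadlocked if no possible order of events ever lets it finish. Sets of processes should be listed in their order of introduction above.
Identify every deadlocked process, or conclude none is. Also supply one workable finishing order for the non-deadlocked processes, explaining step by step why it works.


Deadlocked: task-2, task-3, task-6 and task-7.
Key observation: the cycle task-2 -> task-7 -> task-3 -> task-2 can never break — each member waits on the next; task-6 waits into the deadlock from upstream.
One completion order for the rest: task-5, task-4, task-1.
Check, step by step:
  task-5: no waits; runs immediately, freeing L16
  task-4: no waits; runs immediately, freeing L17 and L5
  run task-1 (all its waits — L16 — are resolved); releases L9


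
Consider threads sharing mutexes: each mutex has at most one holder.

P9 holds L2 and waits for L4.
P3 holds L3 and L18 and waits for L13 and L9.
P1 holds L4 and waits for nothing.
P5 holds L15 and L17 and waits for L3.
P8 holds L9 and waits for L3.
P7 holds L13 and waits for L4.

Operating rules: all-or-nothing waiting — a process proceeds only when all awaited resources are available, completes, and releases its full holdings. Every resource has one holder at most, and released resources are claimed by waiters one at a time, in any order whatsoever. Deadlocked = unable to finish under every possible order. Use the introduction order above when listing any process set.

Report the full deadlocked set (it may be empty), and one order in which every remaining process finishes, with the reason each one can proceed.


Deadlocked set: P3, P5 and P8.
Key observation: the loop P3 -> P8 -> P3 blocks itself forever; P5 waits into the deadlock from upstream.
One completion order for the rest: P1, P7, P9.
Step-by-step check:
  P1 waits on nothing -> runs at once and releases L4
  P7 waits on L4 — all released -> runs and releases L13
  P9 waits on L4 — all released -> runs and releases L2


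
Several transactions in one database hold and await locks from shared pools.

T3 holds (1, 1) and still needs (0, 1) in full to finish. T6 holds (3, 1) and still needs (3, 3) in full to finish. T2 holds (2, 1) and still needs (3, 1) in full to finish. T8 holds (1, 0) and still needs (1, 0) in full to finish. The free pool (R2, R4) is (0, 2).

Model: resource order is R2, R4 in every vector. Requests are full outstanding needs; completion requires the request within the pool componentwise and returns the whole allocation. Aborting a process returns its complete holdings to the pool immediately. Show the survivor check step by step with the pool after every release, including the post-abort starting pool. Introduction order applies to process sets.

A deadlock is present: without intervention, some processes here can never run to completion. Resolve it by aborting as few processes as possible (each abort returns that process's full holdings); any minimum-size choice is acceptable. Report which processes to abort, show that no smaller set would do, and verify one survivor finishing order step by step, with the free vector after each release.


The answer: abort T2.
Key observation: before aborting T2, T6 was permanently blocked — no order could ever run it; afterwards it completes at step 3.
Minimality: the empty abort set fails — the state is deadlocked as it stands.
The survivors complete as T3, T8, T6. Step-by-step check (starting from the post-abort pool):
  pool = (2, 3)
  run T3 (needs (0, 1), free (2, 3)); after release of (1, 1) the pool is (3, 4)
  run T8 (needs (1, 0), free (3, 4)); after release of (1, 0) the pool is (4, 4)
  run T6 (needs (3, 3), free (4, 4)); after release of (3, 1) the pool is (7, 5)


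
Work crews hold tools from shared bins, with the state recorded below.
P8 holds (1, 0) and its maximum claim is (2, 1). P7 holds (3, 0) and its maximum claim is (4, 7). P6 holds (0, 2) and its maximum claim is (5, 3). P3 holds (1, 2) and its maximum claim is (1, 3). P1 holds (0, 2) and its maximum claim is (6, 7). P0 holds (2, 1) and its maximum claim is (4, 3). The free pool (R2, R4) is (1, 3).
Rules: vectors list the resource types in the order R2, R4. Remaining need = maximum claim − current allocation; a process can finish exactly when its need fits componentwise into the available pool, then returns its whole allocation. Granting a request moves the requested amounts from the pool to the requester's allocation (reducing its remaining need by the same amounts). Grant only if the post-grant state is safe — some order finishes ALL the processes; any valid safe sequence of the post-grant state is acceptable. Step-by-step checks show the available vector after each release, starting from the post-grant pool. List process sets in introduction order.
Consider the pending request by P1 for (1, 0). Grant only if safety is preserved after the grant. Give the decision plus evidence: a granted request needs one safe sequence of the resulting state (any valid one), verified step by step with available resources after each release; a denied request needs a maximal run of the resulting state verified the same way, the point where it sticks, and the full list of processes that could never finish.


DENY — the pretend-granted state is unsafe.
Key observation: after P3, P8, P0 the pool peaks at (4, 6), and each blocked process is short somewhere: P7 on R4; P6 on R2; P1 on R2.
On the post-grant state, P3, P8, P0 is a maximal run — nothing extends it. Step-by-step check:
  pool = (0, 3)
  P3 needs (0, 1) <= (0, 3) -> finishes; pool += (1, 2) = (1, 5)
  P8 needs (1, 1) <= (1, 5) -> finishes; pool += (1, 0) = (2, 5)
  P0 needs (2, 2) <= (2, 5) -> finishes; pool += (2, 1) = (4, 6)
  P7 cannot run: need (1, 7) vs free (4, 6) (insufficient R4)
  P6 cannot run: need (5, 1) vs free (4, 6) (insufficient R2)
  P1 cannot run: need (5, 5) vs free (4, 6) (insufficient R2)
Processes that could never finish after the grant: P7, P6 and P1.


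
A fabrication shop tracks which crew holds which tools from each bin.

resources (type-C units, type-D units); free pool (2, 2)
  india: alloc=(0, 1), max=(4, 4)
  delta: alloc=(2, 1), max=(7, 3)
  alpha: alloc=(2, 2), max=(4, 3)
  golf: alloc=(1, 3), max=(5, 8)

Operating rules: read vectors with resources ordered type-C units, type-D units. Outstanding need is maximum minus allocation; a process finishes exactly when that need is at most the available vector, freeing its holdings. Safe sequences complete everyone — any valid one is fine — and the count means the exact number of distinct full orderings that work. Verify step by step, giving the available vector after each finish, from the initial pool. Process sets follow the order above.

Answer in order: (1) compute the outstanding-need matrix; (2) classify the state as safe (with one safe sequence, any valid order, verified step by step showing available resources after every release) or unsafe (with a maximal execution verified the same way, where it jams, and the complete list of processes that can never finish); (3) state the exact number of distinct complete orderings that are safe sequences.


(1) Outstanding need per process (order type-C units, type-D units):
  india: (4, 3)
  delta: (5, 2)
  alpha: (2, 1)
  golf: (4, 5)
(2) The state is SAFE; one workable sequence: alpha, india, golf, delta.
Key observation: the first exact fit in this order is alpha — it needs (2, 1) with (2, 2) free, meeting a requested resource to the last unit.
Walking it through:
  pool = (2, 2)
  alpha: need (2, 1) fits (2, 2); releases (2, 2), pool now (4, 4)
  india: need (4, 3) fits (4, 4); releases (0, 1), pool now (4, 5)
  golf: need (4, 5) fits (4, 5); releases (1, 3), pool now (5, 8)
  delta: need (5, 2) fits (5, 8); releases (2, 1), pool now (7, 9)
(3) Exactly 1 of the possible complete orderings is a safe sequence.


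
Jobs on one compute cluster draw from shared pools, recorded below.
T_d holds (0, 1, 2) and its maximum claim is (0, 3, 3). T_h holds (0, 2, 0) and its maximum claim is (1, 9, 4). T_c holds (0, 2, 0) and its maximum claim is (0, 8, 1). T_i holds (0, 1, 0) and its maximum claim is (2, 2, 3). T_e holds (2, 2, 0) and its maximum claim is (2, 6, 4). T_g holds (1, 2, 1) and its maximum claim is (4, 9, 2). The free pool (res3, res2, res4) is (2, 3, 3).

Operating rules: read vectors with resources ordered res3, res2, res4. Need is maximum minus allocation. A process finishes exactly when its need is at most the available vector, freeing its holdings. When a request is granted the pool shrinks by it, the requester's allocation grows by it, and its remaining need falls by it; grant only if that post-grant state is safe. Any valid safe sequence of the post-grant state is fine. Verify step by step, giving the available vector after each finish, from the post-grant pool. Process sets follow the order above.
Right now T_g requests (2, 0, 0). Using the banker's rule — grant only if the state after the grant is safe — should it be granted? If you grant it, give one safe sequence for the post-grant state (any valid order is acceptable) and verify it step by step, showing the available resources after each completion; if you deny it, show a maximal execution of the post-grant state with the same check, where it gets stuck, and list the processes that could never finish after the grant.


GRANT — the state after the grant stays safe, e.g. via T_d, T_e, T_c, T_g, T_i, T_h.
Key observation: granting shrinks the pool to (0, 3, 3), yet T_d still fits and the chain goes through.
Check on the post-grant state, step by step:
  pool = (0, 3, 3)
  T_d: need (0, 2, 1) fits (0, 3, 3); releases (0, 1, 2), pool now (0, 4, 5)
  T_e: need (0, 4, 4) fits (0, 4, 5); releases (2, 2, 0), pool now (2, 6, 5)
  T_c: need (0, 6, 1) fits (2, 6, 5); releases (0, 2, 0), pool now (2, 8, 5)
  T_g: need (1, 7, 1) fits (2, 8, 5); releases (3, 2, 1), pool now (5, 10, 6)
  T_i: need (2, 1, 3) fits (5, 10, 6); releases (0, 1, 0), pool now (5, 11, 6)
  T_h: need (1, 7, 4) fits (5, 11, 6); releases (0, 2, 0), pool now (5, 13, 6)


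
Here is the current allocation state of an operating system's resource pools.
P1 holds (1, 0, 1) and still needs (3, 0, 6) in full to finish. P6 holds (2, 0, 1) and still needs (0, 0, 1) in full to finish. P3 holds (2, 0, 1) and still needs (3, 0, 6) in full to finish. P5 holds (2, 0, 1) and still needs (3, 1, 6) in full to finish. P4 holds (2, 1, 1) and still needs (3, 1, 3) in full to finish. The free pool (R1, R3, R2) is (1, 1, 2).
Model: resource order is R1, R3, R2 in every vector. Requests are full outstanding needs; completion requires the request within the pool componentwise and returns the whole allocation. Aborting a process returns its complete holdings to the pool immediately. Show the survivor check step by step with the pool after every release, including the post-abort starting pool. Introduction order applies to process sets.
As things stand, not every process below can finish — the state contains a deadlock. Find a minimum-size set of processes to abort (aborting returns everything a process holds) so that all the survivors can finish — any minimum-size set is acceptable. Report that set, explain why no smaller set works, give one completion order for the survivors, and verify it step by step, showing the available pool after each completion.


The answer: abort P1 and P3.
Key observation: P5 could never have finished before the abort; with (3, 0, 2) returned by P1 and P3, it fits at step 3.
No one abort is enough; case by case: P1 alone leaves P3 blocked (short on R2); P6 alone leaves P1 blocked (short on R2); P3 alone leaves P1 blocked (short on R2); P5 alone leaves P1 blocked (short on R2); P4 alone leaves P1 blocked (short on R2).
Survivors finish in the order: P4, P6, P5. Walking it through (pool after the aborts first):
  pool = (4, 1, 4)
  P4 needs (3, 1, 3) <= (4, 1, 4) -> finishes; pool += (2, 1, 1) = (6, 2, 5)
  P6 needs (0, 0, 1) <= (6, 2, 5) -> finishes; pool += (2, 0, 1) = (8, 2, 6)
  P5 needs (3, 1, 6) <= (8, 2, 6) -> finishes; pool += (2, 0, 1) = (10, 2, 7)


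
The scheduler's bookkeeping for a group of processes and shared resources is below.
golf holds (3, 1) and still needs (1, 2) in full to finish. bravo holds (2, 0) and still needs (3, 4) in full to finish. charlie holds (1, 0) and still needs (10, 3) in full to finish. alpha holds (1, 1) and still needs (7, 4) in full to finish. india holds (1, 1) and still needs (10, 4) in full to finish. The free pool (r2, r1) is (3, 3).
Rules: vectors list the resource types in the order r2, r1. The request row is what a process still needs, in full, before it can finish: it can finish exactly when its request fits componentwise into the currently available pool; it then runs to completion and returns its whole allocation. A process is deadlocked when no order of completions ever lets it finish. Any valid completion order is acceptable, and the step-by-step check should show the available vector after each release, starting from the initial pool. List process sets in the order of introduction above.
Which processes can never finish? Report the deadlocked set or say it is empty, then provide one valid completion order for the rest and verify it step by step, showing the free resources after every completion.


Deadlocked: charlie and india.
Key observation: the wall is r2: completing golf, bravo, alpha brings the pool only to (9, 5), and all the rest need more.
One completion order for the rest: golf, bravo, alpha. Verifying each step:
  pool = (3, 3)
  run golf (needs (1, 2), free (3, 3)); after release of (3, 1) the pool is (6, 4)
  run bravo (needs (3, 4), free (6, 4)); after release of (2, 0) the pool is (8, 4)
  run alpha (needs (7, 4), free (8, 4)); after release of (1, 1) the pool is (9, 5)
None of the blocked processes ever fits:
  blocked: charlie wants (10, 3), pool (9, 5) — not enough r2
  blocked: india wants (10, 4), pool (9, 5) — not enough r2
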